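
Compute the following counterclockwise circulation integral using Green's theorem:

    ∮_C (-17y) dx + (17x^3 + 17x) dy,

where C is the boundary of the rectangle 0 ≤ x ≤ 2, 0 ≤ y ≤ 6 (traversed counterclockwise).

Green's theorem converts the closed line integral into a double integral over the enclosed region D:

    ∮_C P dx + Q dy = ∬_D (∂Q/∂x - ∂P/∂y) dA.

Here P = -17y, Q = 17x^3 + 17x, so

    ∂Q/∂x = 51x^2 + 17,    ∂P/∂y = -17,
    ∂Q/∂x - ∂P/∂y = 51x^2 + 34.

D is the region 0 ≤ x ≤ 2, 0 ≤ y ≤ 6. Evaluating the double integral:

    ∬_D (51x^2 + 34) dA = ∫_0^{2} ∫_0^{6} (51x^2 + 34) dy dx.

Inner (y from 0 to 6): 306x^2 + 204.
Outer (x from 0 to 2): 1224.

Therefore ∮_C P dx + Q dy = 1224.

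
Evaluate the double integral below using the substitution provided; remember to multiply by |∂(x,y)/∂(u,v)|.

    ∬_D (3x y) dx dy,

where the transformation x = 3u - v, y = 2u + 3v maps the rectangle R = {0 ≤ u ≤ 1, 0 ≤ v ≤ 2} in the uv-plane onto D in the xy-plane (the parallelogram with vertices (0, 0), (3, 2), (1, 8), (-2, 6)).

Compute the Jacobian determinant of (x, y) with respect to (u, v):

    ∂(x,y)/∂(u,v) = | 3  -1 | = (3)(3) - (-1)(2) = 11.
                   | 2  3 |

Its absolute value is |J| = 11 (the area scaling factor).

Substituting x = 3u - v, y = 2u + 3v into the integrand,

    3x y → 18u^2 + 21u v - 9v^2,

so the integral becomes

    ∬_R (18u^2 + 21u v - 9v^2) · |J| du dv = ∫_0^1 ∫_0^2 (198u^2 + 231u v - 99v^2) dv du.

Inner (v): 396u^2 + 462u - 264.
Outer (u): 99.

Therefore ∬_D (3x y) dx dy = 99.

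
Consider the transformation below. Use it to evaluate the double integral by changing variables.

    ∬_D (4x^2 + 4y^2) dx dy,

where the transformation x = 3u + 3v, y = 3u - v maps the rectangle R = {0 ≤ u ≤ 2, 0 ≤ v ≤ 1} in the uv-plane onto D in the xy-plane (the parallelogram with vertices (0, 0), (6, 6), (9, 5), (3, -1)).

Compute the Jacobian determinant of (x, y) with respect to (u, v):

    ∂(x,y)/∂(u,v) = | 3  3 | = (3)(-1) - (3)(3) = -12.
                   | 3  -1 |

Its absolute value is |J| = 12 (the area scaling factor).

Substituting x = 3u + 3v, y = 3u - v into the integrand,

    4x^2 + 4y^2 → 72u^2 + 48u v + 40v^2,

so the integral becomes

    ∬_R (72u^2 + 48u v + 40v^2) · |J| du dv = ∫_0^2 ∫_0^1 (864u^2 + 576u v + 480v^2) dv du.

Inner (v): 864u^2 + 288u + 160.
Outer (u): 3200.

Therefore ∬_D (4x^2 + 4y^2) dx dy = 3200.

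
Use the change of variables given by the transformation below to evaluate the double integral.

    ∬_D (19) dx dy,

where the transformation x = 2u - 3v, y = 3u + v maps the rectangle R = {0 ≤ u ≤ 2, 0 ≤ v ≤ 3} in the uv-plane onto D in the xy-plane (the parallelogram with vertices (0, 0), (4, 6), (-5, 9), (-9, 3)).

Compute the Jacobian determinant of (x, y) with respect to (u, v):

    ∂(x,y)/∂(u,v) = | 2  -3 | = (2)(1) - (-3)(3) = 11.
                   | 3  1 |

Its absolute value is |J| = 11 (the area scaling factor).

Substituting x = 2u - 3v, y = 3u + v into the integrand,

    19 → 19,

so the integral becomes

    ∬_R (19) · |J| du dv = ∫_0^2 ∫_0^3 (209) dv du.

Inner (v): 627.
Outer (u): 1254.

Therefore ∬_D (19) dx dy = 1254.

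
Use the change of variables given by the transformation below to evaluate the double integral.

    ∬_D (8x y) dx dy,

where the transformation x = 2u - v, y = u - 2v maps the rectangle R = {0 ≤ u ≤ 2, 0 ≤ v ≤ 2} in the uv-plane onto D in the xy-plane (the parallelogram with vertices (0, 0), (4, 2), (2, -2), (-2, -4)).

Compute the Jacobian determinant of (x, y) with respect to (u, v):

    ∂(x,y)/∂(u,v) = | 2  -1 | = (2)(-2) - (-1)(1) = -3.
                   | 1  -2 |

Its absolute value is |J| = 3 (the area scaling factor).

Substituting x = 2u - v, y = u - 2v into the integrand,

    8x y → 16u^2 - 40u v + 16v^2,

so the integral becomes

    ∬_R (16u^2 - 40u v + 16v^2) · |J| du dv = ∫_0^2 ∫_0^2 (48u^2 - 120u v + 48v^2) dv du.

Inner (v): 96u^2 - 240u + 128.
Outer (u): 32.

Therefore ∬_D (8x y) dx dy = 32.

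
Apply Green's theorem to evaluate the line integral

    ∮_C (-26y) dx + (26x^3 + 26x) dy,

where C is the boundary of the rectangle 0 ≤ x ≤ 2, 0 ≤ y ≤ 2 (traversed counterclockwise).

Green's theorem converts the closed line integral into a double integral over the enclosed region D:

    ∮_C P dx + Q dy = ∬_D (∂Q/∂x - ∂P/∂y) dA.

Here P = -26y, Q = 26x^3 + 26x, so

    ∂Q/∂x = 78x^2 + 26,    ∂P/∂y = -26,
    ∂Q/∂x - ∂P/∂y = 78x^2 + 52.

D is the region 0 ≤ x ≤ 2, 0 ≤ y ≤ 2. Evaluating the double integral:

    ∬_D (78x^2 + 52) dA = ∫_0^{2} ∫_0^{2} (78x^2 + 52) dy dx.

Inner (y from 0 to 2): 156x^2 + 104.
Outer (x from 0 to 2): 624.

Therefore ∮_C P dx + Q dy = 624.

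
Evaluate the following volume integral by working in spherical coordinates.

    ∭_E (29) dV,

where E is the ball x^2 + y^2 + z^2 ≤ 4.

In spherical coordinates, x = ρ sin(φ) cos(θ), y = ρ sin(φ) sin(θ), z = ρ cos(φ), and dV = ρ^2 sin(φ) dρ dφ dθ.

The integrand becomes 29, so

    ∭_E (29) dV = ∫_{0}^{2π} ∫_{0}^{π} ∫_{0}^{2} (29) · ρ^2 sin(φ) dρ dφ dθ.

Inner (ρ): 232sin(φ)/3.
Middle (φ): 464/3.
Outer (θ): 928π/3.

Therefore the triple integral equals 928π/3.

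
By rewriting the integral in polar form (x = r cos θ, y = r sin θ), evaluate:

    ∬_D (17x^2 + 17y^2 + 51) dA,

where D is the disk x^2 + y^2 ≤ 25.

The region D is 0 ≤ r ≤ 5, 0 ≤ θ ≤ 2π in polar coordinates, where x = r cos(θ), y = r sin(θ), and dA = r dr dθ.

Under the substitution, the integrand becomes 17r^2 + 51, so

    ∬_D (17x^2 + 17y^2 + 51) dA = ∫_{0}^{2π} ∫_{0}^{5} (17r^2 + 51) · r dr dθ.

Inner integral (in r): ∫_{0}^{5} (17r^2 + 51) · r dr = 13175/4.

Outer integral (in θ): ∫_{0}^{2π} (13175/4) dθ = 13175π/2.

Therefore ∬_D (17x^2 + 17y^2 + 51) dA = 13175π/2.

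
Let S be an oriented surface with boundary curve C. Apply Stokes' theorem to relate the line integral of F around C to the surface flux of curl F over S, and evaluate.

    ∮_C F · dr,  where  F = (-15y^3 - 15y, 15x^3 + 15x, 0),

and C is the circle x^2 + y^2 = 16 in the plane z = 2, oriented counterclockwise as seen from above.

Let S be the flat disk x^2 + y^2 ≤ 16 in the plane z = 2, with upward unit normal n̂ = ẑ. By Stokes' theorem,

    ∮_C F · dr = ∬_S (∇ × F) · n̂ dS = ∬_D (curl F)_z dA,

where D is the disk x^2 + y^2 ≤ 16.

Compute the curl of F = (-15y^3 - 15y, 15x^3 + 15x, 0):
    (∇ × F)_x = ∂F_z/∂y - ∂F_y/∂z = 0,
    (∇ × F)_y = ∂F_x/∂z - ∂F_z/∂x = 0,
    (∇ × F)_z = ∂F_y/∂x - ∂F_x/∂y = 45x^2 + 45y^2 + 30.

On z = 2, (curl F)_z = 45x^2 + 45y^2 + 30.

Convert to polar (x = r cos θ, y = r sin θ, dA = r dr dθ); the integrand becomes 45r^2 + 30, so

    ∬_D (curl F)_z dA = ∫_0^{2π} ∫_0^{4} (45r^2 + 30) · r dr dθ.

Inner (r from 0 to 4): 3120.
Outer (θ from 0 to 2π): 6240π.

Therefore ∮_C F · dr = 6240π.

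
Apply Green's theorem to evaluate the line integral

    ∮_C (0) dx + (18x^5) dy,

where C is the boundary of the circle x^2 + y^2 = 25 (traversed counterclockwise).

Green's theorem converts the closed line integral into a double integral over the enclosed region D:

    ∮_C P dx + Q dy = ∬_D (∂Q/∂x - ∂P/∂y) dA.

Here P = 0, Q = 18x^5, so

    ∂Q/∂x = 90x^4,    ∂P/∂y = 0,
    ∂Q/∂x - ∂P/∂y = 90x^4.

D is the region x^2 + y^2 ≤ 25. Evaluating the double integral:

In polar coordinates (x = r cos θ, y = r sin θ, dA = r dr dθ) the integrand becomes 90r^4cos(θ)^4, so

    ∬_D (90x^4) dA = ∫_0^{2π} ∫_0^{5} (90r^4cos(θ)^4) · r dr dθ.

Inner (r from 0 to 5): 234375cos(θ)^4.
Outer (θ from 0 to 2π): 703125π/4.

Therefore ∮_C P dx + Q dy = 703125π/4.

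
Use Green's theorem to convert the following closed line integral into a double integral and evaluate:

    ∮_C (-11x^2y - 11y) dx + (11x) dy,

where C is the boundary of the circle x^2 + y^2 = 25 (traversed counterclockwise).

Green's theorem converts the closed line integral into a double integral over the enclosed region D:

    ∮_C P dx + Q dy = ∬_D (∂Q/∂x - ∂P/∂y) dA.

Here P = -11x^2y - 11y, Q = 11x, so

    ∂Q/∂x = 11,    ∂P/∂y = -11x^2 - 11,
    ∂Q/∂x - ∂P/∂y = 11x^2 + 22.

D is the region x^2 + y^2 ≤ 25. Evaluating the double integral:

In polar coordinates (x = r cos θ, y = r sin θ, dA = r dr dθ) the integrand becomes 11r^2cos(θ)^2 + 22, so

    ∬_D (11x^2 + 22) dA = ∫_0^{2π} ∫_0^{5} (11r^2cos(θ)^2 + 22) · r dr dθ.

Inner (r from 0 to 5): 6875cos(θ)^2/4 + 275.
Outer (θ from 0 to 2π): 9075π/4.

Therefore ∮_C P dx + Q dy = 9075π/4.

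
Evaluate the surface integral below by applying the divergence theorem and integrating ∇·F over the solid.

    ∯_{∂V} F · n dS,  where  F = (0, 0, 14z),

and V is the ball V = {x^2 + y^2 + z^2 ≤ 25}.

By the divergence theorem,

    ∯_{∂V} F · n dS = ∭_V (∇ · F) dV.

Compute the divergence:
    ∇ · F = ∂F_x/∂x + ∂F_y/∂y + ∂F_z/∂z = 0 + 0 + 14 = 14.

In spherical coordinates, x = ρ sin(φ) cos(θ), y = ρ sin(φ) sin(θ), z = ρ cos(φ), dV = ρ^2 sin(φ) dρ dφ dθ, with 0 ≤ ρ ≤ 5, 0 ≤ φ ≤ π, 0 ≤ θ ≤ 2π.

The integrand, after substitution and multiplying by the volume element, becomes (14) · ρ^2 sin(φ), so

    ∭_V (∇·F) dV = ∫_0^{2π} ∫_0^{π} ∫_0^{5} (14) · ρ^2 sin(φ) dρ dφ dθ.

Inner (ρ from 0 to 5): 1750sin(φ)/3.
Middle (φ from 0 to π): 3500/3.
Outer (θ from 0 to 2π): 7000π/3.

Therefore ∯_{∂V} F · n dS = 7000π/3.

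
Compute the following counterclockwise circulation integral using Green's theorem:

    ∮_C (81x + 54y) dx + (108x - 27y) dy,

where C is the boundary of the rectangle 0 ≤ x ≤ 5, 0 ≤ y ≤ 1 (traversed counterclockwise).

Green's theorem converts the closed line integral into a double integral over the enclosed region D:

    ∮_C P dx + Q dy = ∬_D (∂Q/∂x - ∂P/∂y) dA.

Here P = 81x + 54y, Q = 108x - 27y, so

    ∂Q/∂x = 108,    ∂P/∂y = 54,
    ∂Q/∂x - ∂P/∂y = 54.

D is the region 0 ≤ x ≤ 5, 0 ≤ y ≤ 1. Evaluating the double integral:

    ∬_D (54) dA = ∫_0^{5} ∫_0^{1} (54) dy dx.

Inner (y from 0 to 1): 54.
Outer (x from 0 to 5): 270.

Therefore ∮_C P dx + Q dy = 270.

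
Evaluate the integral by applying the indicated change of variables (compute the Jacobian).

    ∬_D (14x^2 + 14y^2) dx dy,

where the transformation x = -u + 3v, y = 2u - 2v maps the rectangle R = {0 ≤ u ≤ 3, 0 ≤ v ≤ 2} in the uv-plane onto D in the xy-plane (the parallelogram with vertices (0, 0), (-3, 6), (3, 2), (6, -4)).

Compute the Jacobian determinant of (x, y) with respect to (u, v):

    ∂(x,y)/∂(u,v) = | -1  3 | = (-1)(-2) - (3)(2) = -4.
                   | 2  -2 |

Its absolute value is |J| = 4 (the area scaling factor).

Substituting x = -u + 3v, y = 2u - 2v into the integrand,

    14x^2 + 14y^2 → 70u^2 - 196u v + 182v^2,

so the integral becomes

    ∬_R (70u^2 - 196u v + 182v^2) · |J| du dv = ∫_0^3 ∫_0^2 (280u^2 - 784u v + 728v^2) dv du.

Inner (v): 560u^2 - 1568u + 5824/3.
Outer (u): 3808.

Therefore ∬_D (14x^2 + 14y^2) dx dy = 3808.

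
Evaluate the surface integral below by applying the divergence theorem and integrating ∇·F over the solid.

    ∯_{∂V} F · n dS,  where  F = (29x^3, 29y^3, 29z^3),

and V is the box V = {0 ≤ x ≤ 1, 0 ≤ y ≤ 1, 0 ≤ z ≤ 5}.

By the divergence theorem,

    ∯_{∂V} F · n dS = ∭_V (∇ · F) dV.

Compute the divergence:
    ∇ · F = ∂F_x/∂x + ∂F_y/∂y + ∂F_z/∂z = 87x^2 + 87y^2 + 87z^2.

V is a rectangular box, so dV = dx dy dz with 0 ≤ x ≤ 1, 0 ≤ y ≤ 1, 0 ≤ z ≤ 5.

Integrate (87x^2 + 87y^2 + 87z^2) over V as an iterated integral:

    ∭_V (∇·F) dV = ∫_0^{1} ∫_0^{1} ∫_0^{5} (87x^2 + 87y^2 + 87z^2) dz dy dx.

Inner (z from 0 to 5): 435x^2 + 435y^2 + 3625.
Middle (y from 0 to 1): 435x^2 + 3770.
Outer (x from 0 to 1): 3915.

Therefore ∯_{∂V} F · n dS = 3915.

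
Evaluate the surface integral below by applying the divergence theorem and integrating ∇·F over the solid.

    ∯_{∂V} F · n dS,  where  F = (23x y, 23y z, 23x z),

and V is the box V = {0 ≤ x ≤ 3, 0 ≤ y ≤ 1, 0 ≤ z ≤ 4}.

By the divergence theorem,

    ∯_{∂V} F · n dS = ∭_V (∇ · F) dV.

Compute the divergence:
    ∇ · F = ∂F_x/∂x + ∂F_y/∂y + ∂F_z/∂z = 23y + 23z + 23x = 23x + 23y + 23z.

V is a rectangular box, so dV = dx dy dz with 0 ≤ x ≤ 3, 0 ≤ y ≤ 1, 0 ≤ z ≤ 4.

Integrate (23x + 23y + 23z) over V as an iterated integral:

    ∭_V (∇·F) dV = ∫_0^{3} ∫_0^{1} ∫_0^{4} (23x + 23y + 23z) dz dy dx.

Inner (z from 0 to 4): 92x + 92y + 184.
Middle (y from 0 to 1): 92x + 230.
Outer (x from 0 to 3): 1104.

Therefore ∯_{∂V} F · n dS = 1104.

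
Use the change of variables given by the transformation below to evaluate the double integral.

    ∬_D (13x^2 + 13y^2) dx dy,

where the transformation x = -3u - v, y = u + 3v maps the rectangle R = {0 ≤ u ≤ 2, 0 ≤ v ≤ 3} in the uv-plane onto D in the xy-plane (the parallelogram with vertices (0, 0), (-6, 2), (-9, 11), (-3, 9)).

Compute the Jacobian determinant of (x, y) with respect to (u, v):

    ∂(x,y)/∂(u,v) = | -3  -1 | = (-3)(3) - (-1)(1) = -8.
                   | 1  3 |

Its absolute value is |J| = 8 (the area scaling factor).

Substituting x = -3u - v, y = u + 3v into the integrand,

    13x^2 + 13y^2 → 130u^2 + 156u v + 130v^2,

so the integral becomes

    ∬_R (130u^2 + 156u v + 130v^2) · |J| du dv = ∫_0^2 ∫_0^3 (1040u^2 + 1248u v + 1040v^2) dv du.

Inner (v): 3120u^2 + 5616u + 9360.
Outer (u): 38272.

Therefore ∬_D (13x^2 + 13y^2) dx dy = 38272.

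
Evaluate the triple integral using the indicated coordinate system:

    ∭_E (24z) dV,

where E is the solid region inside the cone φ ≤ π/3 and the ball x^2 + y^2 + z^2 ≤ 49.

In spherical coordinates, x = ρ sin(φ) cos(θ), y = ρ sin(φ) sin(θ), z = ρ cos(φ), and dV = ρ^2 sin(φ) dρ dφ dθ.

The integrand becomes 24ρ cos(φ), so

    ∭_E (24z) dV = ∫_{0}^{2π} ∫_{0}^{π/3} ∫_{0}^{7} (24ρ cos(φ)) · ρ^2 sin(φ) dρ dφ dθ.

Inner (ρ): 7203sin(2φ).
Middle (φ): 21609/4.
Outer (θ): 21609π/2.

Therefore the triple integral equals 21609π/2.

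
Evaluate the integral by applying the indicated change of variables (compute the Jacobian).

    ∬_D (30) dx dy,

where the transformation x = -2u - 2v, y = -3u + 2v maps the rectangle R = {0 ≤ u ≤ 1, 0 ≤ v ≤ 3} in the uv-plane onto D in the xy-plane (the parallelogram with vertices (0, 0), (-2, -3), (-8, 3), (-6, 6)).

Compute the Jacobian determinant of (x, y) with respect to (u, v):

    ∂(x,y)/∂(u,v) = | -2  -2 | = (-2)(2) - (-2)(-3) = -10.
                   | -3  2 |

Its absolute value is |J| = 10 (the area scaling factor).

Substituting x = -2u - 2v, y = -3u + 2v into the integrand,

    30 → 30,

so the integral becomes

    ∬_R (30) · |J| du dv = ∫_0^1 ∫_0^3 (300) dv du.

Inner (v): 900.
Outer (u): 900.

Therefore ∬_D (30) dx dy = 900.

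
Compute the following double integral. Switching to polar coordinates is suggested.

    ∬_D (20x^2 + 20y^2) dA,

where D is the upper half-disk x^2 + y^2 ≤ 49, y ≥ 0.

The region D is 0 ≤ r ≤ 7, 0 ≤ θ ≤ π in polar coordinates, where x = r cos(θ), y = r sin(θ), and dA = r dr dθ.

Under the substitution, the integrand becomes 20r^2, so

    ∬_D (20x^2 + 20y^2) dA = ∫_{0}^{π} ∫_{0}^{7} (20r^2) · r dr dθ.

Inner integral (in r): ∫_{0}^{7} (20r^2) · r dr = 12005.

Outer integral (in θ): ∫_{0}^{π} (12005) dθ = 12005π.

Therefore ∬_D (20x^2 + 20y^2) dA = 12005π.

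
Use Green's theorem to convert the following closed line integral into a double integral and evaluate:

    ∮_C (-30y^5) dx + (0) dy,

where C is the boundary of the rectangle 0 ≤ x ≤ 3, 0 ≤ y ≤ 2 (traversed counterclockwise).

Green's theorem converts the closed line integral into a double integral over the enclosed region D:

    ∮_C P dx + Q dy = ∬_D (∂Q/∂x - ∂P/∂y) dA.

Here P = -30y^5, Q = 0, so

    ∂Q/∂x = 0,    ∂P/∂y = -150y^4,
    ∂Q/∂x - ∂P/∂y = 150y^4.

D is the region 0 ≤ x ≤ 3, 0 ≤ y ≤ 2. Evaluating the double integral:

    ∬_D (150y^4) dA = ∫_0^{3} ∫_0^{2} (150y^4) dy dx.

Inner (y from 0 to 2): 960.
Outer (x from 0 to 3): 2880.

Therefore ∮_C P dx + Q dy = 2880.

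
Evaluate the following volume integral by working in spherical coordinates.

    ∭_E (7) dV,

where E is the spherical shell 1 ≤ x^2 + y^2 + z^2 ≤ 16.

In spherical coordinates, x = ρ sin(φ) cos(θ), y = ρ sin(φ) sin(θ), z = ρ cos(φ), and dV = ρ^2 sin(φ) dρ dφ dθ.

The integrand becomes 7, so

    ∭_E (7) dV = ∫_{0}^{2π} ∫_{0}^{π} ∫_{1}^{4} (7) · ρ^2 sin(φ) dρ dφ dθ.

Inner (ρ): 147sin(φ).
Middle (φ): 294.
Outer (θ): 588π.

Therefore the triple integral equals 588π.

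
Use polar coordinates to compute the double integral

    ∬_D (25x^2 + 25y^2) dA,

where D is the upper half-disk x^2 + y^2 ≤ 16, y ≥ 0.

The region D is 0 ≤ r ≤ 4, 0 ≤ θ ≤ π in polar coordinates, where x = r cos(θ), y = r sin(θ), and dA = r dr dθ.

Under the substitution, the integrand becomes 25r^2, so

    ∬_D (25x^2 + 25y^2) dA = ∫_{0}^{π} ∫_{0}^{4} (25r^2) · r dr dθ.

Inner integral (in r): ∫_{0}^{4} (25r^2) · r dr = 1600.

Outer integral (in θ): ∫_{0}^{π} (1600) dθ = 1600π.

Therefore ∬_D (25x^2 + 25y^2) dA = 1600π.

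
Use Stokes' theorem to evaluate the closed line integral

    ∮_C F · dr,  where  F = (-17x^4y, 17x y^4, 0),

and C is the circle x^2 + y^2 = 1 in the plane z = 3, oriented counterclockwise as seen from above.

Let S be the flat disk x^2 + y^2 ≤ 1 in the plane z = 3, with upward unit normal n̂ = ẑ. By Stokes' theorem,

    ∮_C F · dr = ∬_S (∇ × F) · n̂ dS = ∬_D (curl F)_z dA,

where D is the disk x^2 + y^2 ≤ 1.

Compute the curl of F = (-17x^4y, 17x y^4, 0):
    (∇ × F)_x = ∂F_z/∂y - ∂F_y/∂z = 0,
    (∇ × F)_y = ∂F_x/∂z - ∂F_z/∂x = 0,
    (∇ × F)_z = ∂F_y/∂x - ∂F_x/∂y = 17x^4 + 17y^4.

On z = 3, (curl F)_z = 17x^4 + 17y^4.

Convert to polar (x = r cos θ, y = r sin θ, dA = r dr dθ); the integrand becomes 17r^4(sin(θ)^4 + cos(θ)^4), so

    ∬_D (curl F)_z dA = ∫_0^{2π} ∫_0^{1} (17r^4(sin(θ)^4 + cos(θ)^4)) · r dr dθ.

Inner (r from 0 to 1): 17sin(θ)^4/6 + 17cos(θ)^4/6.
Outer (θ from 0 to 2π): 17π/4.

Therefore ∮_C F · dr = 17π/4.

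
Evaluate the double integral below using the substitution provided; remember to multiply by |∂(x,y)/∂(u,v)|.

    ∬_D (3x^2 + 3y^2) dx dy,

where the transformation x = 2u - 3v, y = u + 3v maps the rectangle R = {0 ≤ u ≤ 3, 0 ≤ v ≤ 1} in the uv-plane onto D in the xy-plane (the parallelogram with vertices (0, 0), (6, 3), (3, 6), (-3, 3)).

Compute the Jacobian determinant of (x, y) with respect to (u, v):

    ∂(x,y)/∂(u,v) = | 2  -3 | = (2)(3) - (-3)(1) = 9.
                   | 1  3 |

Its absolute value is |J| = 9 (the area scaling factor).

Substituting x = 2u - 3v, y = u + 3v into the integrand,

    3x^2 + 3y^2 → 15u^2 - 18u v + 54v^2,

so the integral becomes

    ∬_R (15u^2 - 18u v + 54v^2) · |J| du dv = ∫_0^3 ∫_0^1 (135u^2 - 162u v + 486v^2) dv du.

Inner (v): 135u^2 - 81u + 162.
Outer (u): 2673/2.

Therefore ∬_D (3x^2 + 3y^2) dx dy = 2673/2.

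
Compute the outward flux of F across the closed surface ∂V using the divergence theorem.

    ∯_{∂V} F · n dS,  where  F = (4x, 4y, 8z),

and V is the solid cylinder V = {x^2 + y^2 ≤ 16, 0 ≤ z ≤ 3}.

By the divergence theorem,

    ∯_{∂V} F · n dS = ∭_V (∇ · F) dV.

Compute the divergence:
    ∇ · F = ∂F_x/∂x + ∂F_y/∂y + ∂F_z/∂z = 4 + 4 + 8 = 16.

In cylindrical coordinates, x = r cos(θ), y = r sin(θ), z = z, dV = r dr dθ dz, with 0 ≤ r ≤ 4, 0 ≤ θ ≤ 2π, 0 ≤ z ≤ 3.

The integrand, after substitution and multiplying by the volume element, becomes (16) · r, so

    ∭_V (∇·F) dV = ∫_0^{2π} ∫_0^{4} ∫_0^{3} (16) · r dz dr dθ.

Inner (z from 0 to 3): 48r.
Middle (r from 0 to 4): 384.
Outer (θ from 0 to 2π): 768π.

Therefore ∯_{∂V} F · n dS = 768π.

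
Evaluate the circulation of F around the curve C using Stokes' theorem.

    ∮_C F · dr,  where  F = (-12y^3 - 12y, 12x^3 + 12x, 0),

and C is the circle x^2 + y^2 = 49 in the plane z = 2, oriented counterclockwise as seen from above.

Let S be the flat disk x^2 + y^2 ≤ 49 in the plane z = 2, with upward unit normal n̂ = ẑ. By Stokes' theorem,

    ∮_C F · dr = ∬_S (∇ × F) · n̂ dS = ∬_D (curl F)_z dA,

where D is the disk x^2 + y^2 ≤ 49.

Compute the curl of F = (-12y^3 - 12y, 12x^3 + 12x, 0):
    (∇ × F)_x = ∂F_z/∂y - ∂F_y/∂z = 0,
    (∇ × F)_y = ∂F_x/∂z - ∂F_z/∂x = 0,
    (∇ × F)_z = ∂F_y/∂x - ∂F_x/∂y = 36x^2 + 36y^2 + 24.

On z = 2, (curl F)_z = 36x^2 + 36y^2 + 24.

Convert to polar (x = r cos θ, y = r sin θ, dA = r dr dθ); the integrand becomes 36r^2 + 24, so

    ∬_D (curl F)_z dA = ∫_0^{2π} ∫_0^{7} (36r^2 + 24) · r dr dθ.

Inner (r from 0 to 7): 22197.
Outer (θ from 0 to 2π): 44394π.

Therefore ∮_C F · dr = 44394π.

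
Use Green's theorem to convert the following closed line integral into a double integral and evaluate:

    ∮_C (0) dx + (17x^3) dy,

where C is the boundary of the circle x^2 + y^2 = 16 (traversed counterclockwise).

Green's theorem converts the closed line integral into a double integral over the enclosed region D:

    ∮_C P dx + Q dy = ∬_D (∂Q/∂x - ∂P/∂y) dA.

Here P = 0, Q = 17x^3, so

    ∂Q/∂x = 51x^2,    ∂P/∂y = 0,
    ∂Q/∂x - ∂P/∂y = 51x^2.

D is the region x^2 + y^2 ≤ 16. Evaluating the double integral:

In polar coordinates (x = r cos θ, y = r sin θ, dA = r dr dθ) the integrand becomes 51r^2cos(θ)^2, so

    ∬_D (51x^2) dA = ∫_0^{2π} ∫_0^{4} (51r^2cos(θ)^2) · r dr dθ.

Inner (r from 0 to 4): 3264cos(θ)^2.
Outer (θ from 0 to 2π): 3264π.

Therefore ∮_C P dx + Q dy = 3264π.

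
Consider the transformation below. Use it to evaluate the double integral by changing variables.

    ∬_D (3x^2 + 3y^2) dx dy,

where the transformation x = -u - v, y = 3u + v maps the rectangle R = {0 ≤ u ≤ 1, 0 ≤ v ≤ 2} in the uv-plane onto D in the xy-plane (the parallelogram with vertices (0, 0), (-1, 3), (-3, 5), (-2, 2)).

Compute the Jacobian determinant of (x, y) with respect to (u, v):

    ∂(x,y)/∂(u,v) = | -1  -1 | = (-1)(1) - (-1)(3) = 2.
                   | 3  1 |

Its absolute value is |J| = 2 (the area scaling factor).

Substituting x = -u - v, y = 3u + v into the integrand,

    3x^2 + 3y^2 → 30u^2 + 24u v + 6v^2,

so the integral becomes

    ∬_R (30u^2 + 24u v + 6v^2) · |J| du dv = ∫_0^1 ∫_0^2 (60u^2 + 48u v + 12v^2) dv du.

Inner (v): 120u^2 + 96u + 32.
Outer (u): 120.

Therefore ∬_D (3x^2 + 3y^2) dx dy = 120.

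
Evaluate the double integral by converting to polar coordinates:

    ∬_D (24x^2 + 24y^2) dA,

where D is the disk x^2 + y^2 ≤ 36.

The region D is 0 ≤ r ≤ 6, 0 ≤ θ ≤ 2π in polar coordinates, where x = r cos(θ), y = r sin(θ), and dA = r dr dθ.

Under the substitution, the integrand becomes 24r^2, so

    ∬_D (24x^2 + 24y^2) dA = ∫_{0}^{2π} ∫_{0}^{6} (24r^2) · r dr dθ.

Inner integral (in r): ∫_{0}^{6} (24r^2) · r dr = 7776.

Outer integral (in θ): ∫_{0}^{2π} (7776) dθ = 15552π.

Therefore ∬_D (24x^2 + 24y^2) dA = 15552π.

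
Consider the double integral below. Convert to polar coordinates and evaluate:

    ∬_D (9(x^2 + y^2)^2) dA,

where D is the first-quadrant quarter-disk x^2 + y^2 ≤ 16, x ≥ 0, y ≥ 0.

The region D is 0 ≤ r ≤ 4, 0 ≤ θ ≤ π/2 in polar coordinates, where x = r cos(θ), y = r sin(θ), and dA = r dr dθ.

Under the substitution, the integrand becomes 9r^4, so

    ∬_D (9(x^2 + y^2)^2) dA = ∫_{0}^{π/2} ∫_{0}^{4} (9r^4) · r dr dθ.

Inner integral (in r): ∫_{0}^{4} (9r^4) · r dr = 6144.

Outer integral (in θ): ∫_{0}^{π/2} (6144) dθ = 3072π.

Therefore ∬_D (9(x^2 + y^2)^2) dA = 3072π.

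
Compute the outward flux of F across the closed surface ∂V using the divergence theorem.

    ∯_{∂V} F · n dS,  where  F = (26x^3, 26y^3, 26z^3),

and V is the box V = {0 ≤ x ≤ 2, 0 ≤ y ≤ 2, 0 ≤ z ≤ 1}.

By the divergence theorem,

    ∯_{∂V} F · n dS = ∭_V (∇ · F) dV.

Compute the divergence:
    ∇ · F = ∂F_x/∂x + ∂F_y/∂y + ∂F_z/∂z = 78x^2 + 78y^2 + 78z^2.

V is a rectangular box, so dV = dx dy dz with 0 ≤ x ≤ 2, 0 ≤ y ≤ 2, 0 ≤ z ≤ 1.

Integrate (78x^2 + 78y^2 + 78z^2) over V as an iterated integral:

    ∭_V (∇·F) dV = ∫_0^{2} ∫_0^{2} ∫_0^{1} (78x^2 + 78y^2 + 78z^2) dz dy dx.

Inner (z from 0 to 1): 78x^2 + 78y^2 + 26.
Middle (y from 0 to 2): 156x^2 + 260.
Outer (x from 0 to 2): 936.

Therefore ∯_{∂V} F · n dS = 936.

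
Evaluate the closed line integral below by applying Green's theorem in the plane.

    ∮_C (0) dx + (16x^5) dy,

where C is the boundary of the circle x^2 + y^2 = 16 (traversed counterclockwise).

Green's theorem converts the closed line integral into a double integral over the enclosed region D:

    ∮_C P dx + Q dy = ∬_D (∂Q/∂x - ∂P/∂y) dA.

Here P = 0, Q = 16x^5, so

    ∂Q/∂x = 80x^4,    ∂P/∂y = 0,
    ∂Q/∂x - ∂P/∂y = 80x^4.

D is the region x^2 + y^2 ≤ 16. Evaluating the double integral:

In polar coordinates (x = r cos θ, y = r sin θ, dA = r dr dθ) the integrand becomes 80r^4cos(θ)^4, so

    ∬_D (80x^4) dA = ∫_0^{2π} ∫_0^{4} (80r^4cos(θ)^4) · r dr dθ.

Inner (r from 0 to 4): 163840cos(θ)^4/3.
Outer (θ from 0 to 2π): 40960π.

Therefore ∮_C P dx + Q dy = 40960π.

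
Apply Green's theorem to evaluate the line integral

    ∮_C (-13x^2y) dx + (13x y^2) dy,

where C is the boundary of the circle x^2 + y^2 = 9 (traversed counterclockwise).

Green's theorem converts the closed line integral into a double integral over the enclosed region D:

    ∮_C P dx + Q dy = ∬_D (∂Q/∂x - ∂P/∂y) dA.

Here P = -13x^2y, Q = 13x y^2, so

    ∂Q/∂x = 13y^2,    ∂P/∂y = -13x^2,
    ∂Q/∂x - ∂P/∂y = 13x^2 + 13y^2.

D is the region x^2 + y^2 ≤ 9. Evaluating the double integral:

In polar coordinates (x = r cos θ, y = r sin θ, dA = r dr dθ) the integrand becomes 13r^2, so

    ∬_D (13x^2 + 13y^2) dA = ∫_0^{2π} ∫_0^{3} (13r^2) · r dr dθ.

Inner (r from 0 to 3): 1053/4.
Outer (θ from 0 to 2π): 1053π/2.

Therefore ∮_C P dx + Q dy = 1053π/2.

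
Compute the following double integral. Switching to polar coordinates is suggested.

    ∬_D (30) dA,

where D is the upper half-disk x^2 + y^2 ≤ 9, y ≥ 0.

The region D is 0 ≤ r ≤ 3, 0 ≤ θ ≤ π in polar coordinates, where x = r cos(θ), y = r sin(θ), and dA = r dr dθ.

Under the substitution, the integrand becomes 30, so

    ∬_D (30) dA = ∫_{0}^{π} ∫_{0}^{3} (30) · r dr dθ.

Inner integral (in r): ∫_{0}^{3} (30) · r dr = 135.

Outer integral (in θ): ∫_{0}^{π} (135) dθ = 135π.

Therefore ∬_D (30) dA = 135π.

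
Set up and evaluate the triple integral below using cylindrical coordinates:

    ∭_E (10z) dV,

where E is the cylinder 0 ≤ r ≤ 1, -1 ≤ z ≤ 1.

In cylindrical coordinates, x = r cos(θ), y = r sin(θ), z = z, and dV = r dr dθ dz.

The integrand becomes 10z, so

    ∭_E (10z) dV = ∫_{0}^{2π} ∫_{0}^{1} ∫_{-1}^{1} (10z) · r dz dr dθ.

Inner (z): 0.
Middle (r from 0 to 1): 0.
Outer (θ): 0.

Therefore the triple integral equals 0.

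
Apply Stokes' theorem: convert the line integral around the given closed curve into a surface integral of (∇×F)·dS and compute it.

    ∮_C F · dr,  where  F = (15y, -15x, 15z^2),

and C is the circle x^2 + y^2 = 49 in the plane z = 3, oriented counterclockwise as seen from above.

Let S be the flat disk x^2 + y^2 ≤ 49 in the plane z = 3, with upward unit normal n̂ = ẑ. By Stokes' theorem,

    ∮_C F · dr = ∬_S (∇ × F) · n̂ dS = ∬_D (curl F)_z dA,

where D is the disk x^2 + y^2 ≤ 49.

Compute the curl of F = (15y, -15x, 15z^2):
    (∇ × F)_x = ∂F_z/∂y - ∂F_y/∂z = 0,
    (∇ × F)_y = ∂F_x/∂z - ∂F_z/∂x = 0,
    (∇ × F)_z = ∂F_y/∂x - ∂F_x/∂y = -30.

On z = 3, (curl F)_z = -30.

Convert to polar (x = r cos θ, y = r sin θ, dA = r dr dθ); the integrand becomes -30, so

    ∬_D (curl F)_z dA = ∫_0^{2π} ∫_0^{7} (-30) · r dr dθ.

Inner (r from 0 to 7): -735.
Outer (θ from 0 to 2π): -1470π.

Therefore ∮_C F · dr = -1470π.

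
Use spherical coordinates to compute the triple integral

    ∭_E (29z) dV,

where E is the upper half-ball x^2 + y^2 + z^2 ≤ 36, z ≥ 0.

In spherical coordinates, x = ρ sin(φ) cos(θ), y = ρ sin(φ) sin(θ), z = ρ cos(φ), and dV = ρ^2 sin(φ) dρ dφ dθ.

The integrand becomes 29ρ cos(φ), so

    ∭_E (29z) dV = ∫_{0}^{2π} ∫_{0}^{π/2} ∫_{0}^{6} (29ρ cos(φ)) · ρ^2 sin(φ) dρ dφ dθ.

Inner (ρ): 4698sin(2φ).
Middle (φ): 4698.
Outer (θ): 9396π.

Therefore the triple integral equals 9396π.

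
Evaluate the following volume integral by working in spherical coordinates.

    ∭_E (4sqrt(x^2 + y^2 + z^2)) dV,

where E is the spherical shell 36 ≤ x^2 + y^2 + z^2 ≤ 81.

In spherical coordinates, x = ρ sin(φ) cos(θ), y = ρ sin(φ) sin(θ), z = ρ cos(φ), and dV = ρ^2 sin(φ) dρ dφ dθ.

The integrand becomes 4ρ, so

    ∭_E (4sqrt(x^2 + y^2 + z^2)) dV = ∫_{0}^{2π} ∫_{0}^{π} ∫_{6}^{9} (4ρ) · ρ^2 sin(φ) dρ dφ dθ.

Inner (ρ): 5265sin(φ).
Middle (φ): 10530.
Outer (θ): 21060π.

Therefore the triple integral equals 21060π.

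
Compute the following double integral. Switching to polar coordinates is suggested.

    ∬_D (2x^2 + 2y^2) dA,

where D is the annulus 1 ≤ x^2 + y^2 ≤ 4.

The region D is 1 ≤ r ≤ 2, 0 ≤ θ ≤ 2π in polar coordinates, where x = r cos(θ), y = r sin(θ), and dA = r dr dθ.

Under the substitution, the integrand becomes 2r^2, so

    ∬_D (2x^2 + 2y^2) dA = ∫_{0}^{2π} ∫_{1}^{2} (2r^2) · r dr dθ.

Inner integral (in r): ∫_{1}^{2} (2r^2) · r dr = 15/2.

Outer integral (in θ): ∫_{0}^{2π} (15/2) dθ = 15π.

Therefore ∬_D (2x^2 + 2y^2) dA = 15π.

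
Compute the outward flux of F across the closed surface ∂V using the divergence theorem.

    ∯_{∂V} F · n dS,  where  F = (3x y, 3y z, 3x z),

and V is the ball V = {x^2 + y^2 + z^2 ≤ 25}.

By the divergence theorem,

    ∯_{∂V} F · n dS = ∭_V (∇ · F) dV.

Compute the divergence:
    ∇ · F = ∂F_x/∂x + ∂F_y/∂y + ∂F_z/∂z = 3y + 3z + 3x = 3x + 3y + 3z.

In spherical coordinates, x = ρ sin(φ) cos(θ), y = ρ sin(φ) sin(θ), z = ρ cos(φ), dV = ρ^2 sin(φ) dρ dφ dθ, with 0 ≤ ρ ≤ 5, 0 ≤ φ ≤ π, 0 ≤ θ ≤ 2π.

The integrand, after substitution and multiplying by the volume element, becomes (3ρ (sqrt(2)sin(φ)sin(θ + π/4) + cos(φ))) · ρ^2 sin(φ), so

    ∭_V (∇·F) dV = ∫_0^{2π} ∫_0^{π} ∫_0^{5} (3ρ (sqrt(2)sin(φ)sin(θ + π/4) + cos(φ))) · ρ^2 sin(φ) dρ dφ dθ.

Inner (ρ from 0 to 5): 1875(sqrt(2)sin(φ)sin(θ + π/4) + cos(φ))sin(φ)/4.
Middle (φ from 0 to π): 1875sqrt(2)π sin(θ + π/4)/8.
Outer (θ from 0 to 2π): 0.

Therefore ∯_{∂V} F · n dS = 0.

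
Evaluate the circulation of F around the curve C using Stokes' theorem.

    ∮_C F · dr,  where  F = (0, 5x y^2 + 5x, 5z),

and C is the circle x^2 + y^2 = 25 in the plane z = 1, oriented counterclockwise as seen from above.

Let S be the flat disk x^2 + y^2 ≤ 25 in the plane z = 1, with upward unit normal n̂ = ẑ. By Stokes' theorem,

    ∮_C F · dr = ∬_S (∇ × F) · n̂ dS = ∬_D (curl F)_z dA,

where D is the disk x^2 + y^2 ≤ 25.

Compute the curl of F = (0, 5x y^2 + 5x, 5z):
    (∇ × F)_x = ∂F_z/∂y - ∂F_y/∂z = 0,
    (∇ × F)_y = ∂F_x/∂z - ∂F_z/∂x = 0,
    (∇ × F)_z = ∂F_y/∂x - ∂F_x/∂y = 5y^2 + 5.

On z = 1, (curl F)_z = 5y^2 + 5.

Convert to polar (x = r cos θ, y = r sin θ, dA = r dr dθ); the integrand becomes 5r^2sin(θ)^2 + 5, so

    ∬_D (curl F)_z dA = ∫_0^{2π} ∫_0^{5} (5r^2sin(θ)^2 + 5) · r dr dθ.

Inner (r from 0 to 5): 3125sin(θ)^2/4 + 125/2.
Outer (θ from 0 to 2π): 3625π/4.

Therefore ∮_C F · dr = 3625π/4.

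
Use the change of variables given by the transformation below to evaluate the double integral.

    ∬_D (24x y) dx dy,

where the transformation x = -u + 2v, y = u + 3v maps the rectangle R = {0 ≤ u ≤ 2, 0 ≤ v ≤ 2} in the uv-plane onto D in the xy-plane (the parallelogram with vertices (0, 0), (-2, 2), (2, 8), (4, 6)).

Compute the Jacobian determinant of (x, y) with respect to (u, v):

    ∂(x,y)/∂(u,v) = | -1  2 | = (-1)(3) - (2)(1) = -5.
                   | 1  3 |

Its absolute value is |J| = 5 (the area scaling factor).

Substituting x = -u + 2v, y = u + 3v into the integrand,

    24x y → -24u^2 - 24u v + 144v^2,

so the integral becomes

    ∬_R (-24u^2 - 24u v + 144v^2) · |J| du dv = ∫_0^2 ∫_0^2 (-120u^2 - 120u v + 720v^2) dv du.

Inner (v): -240u^2 - 240u + 1920.
Outer (u): 2720.

Therefore ∬_D (24x y) dx dy = 2720.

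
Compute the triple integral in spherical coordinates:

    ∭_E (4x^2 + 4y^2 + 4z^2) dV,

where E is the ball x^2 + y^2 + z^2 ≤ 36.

In spherical coordinates, x = ρ sin(φ) cos(θ), y = ρ sin(φ) sin(θ), z = ρ cos(φ), and dV = ρ^2 sin(φ) dρ dφ dθ.

The integrand becomes 4ρ^2, so

    ∭_E (4x^2 + 4y^2 + 4z^2) dV = ∫_{0}^{2π} ∫_{0}^{π} ∫_{0}^{6} (4ρ^2) · ρ^2 sin(φ) dρ dφ dθ.

Inner (ρ): 31104sin(φ)/5.
Middle (φ): 62208/5.
Outer (θ): 124416π/5.

Therefore the triple integral equals 124416π/5.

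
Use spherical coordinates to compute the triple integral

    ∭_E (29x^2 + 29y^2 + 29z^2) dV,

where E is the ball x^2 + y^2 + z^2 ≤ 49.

In spherical coordinates, x = ρ sin(φ) cos(θ), y = ρ sin(φ) sin(θ), z = ρ cos(φ), and dV = ρ^2 sin(φ) dρ dφ dθ.

The integrand becomes 29ρ^2, so

    ∭_E (29x^2 + 29y^2 + 29z^2) dV = ∫_{0}^{2π} ∫_{0}^{π} ∫_{0}^{7} (29ρ^2) · ρ^2 sin(φ) dρ dφ dθ.

Inner (ρ): 487403sin(φ)/5.
Middle (φ): 974806/5.
Outer (θ): 1949612π/5.

Therefore the triple integral equals 1949612π/5.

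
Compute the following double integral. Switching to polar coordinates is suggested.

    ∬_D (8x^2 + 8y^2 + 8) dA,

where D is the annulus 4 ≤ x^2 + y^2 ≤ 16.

The region D is 2 ≤ r ≤ 4, 0 ≤ θ ≤ 2π in polar coordinates, where x = r cos(θ), y = r sin(θ), and dA = r dr dθ.

Under the substitution, the integrand becomes 8r^2 + 8, so

    ∬_D (8x^2 + 8y^2 + 8) dA = ∫_{0}^{2π} ∫_{2}^{4} (8r^2 + 8) · r dr dθ.

Inner integral (in r): ∫_{2}^{4} (8r^2 + 8) · r dr = 528.

Outer integral (in θ): ∫_{0}^{2π} (528) dθ = 1056π.

Therefore ∬_D (8x^2 + 8y^2 + 8) dA = 1056π.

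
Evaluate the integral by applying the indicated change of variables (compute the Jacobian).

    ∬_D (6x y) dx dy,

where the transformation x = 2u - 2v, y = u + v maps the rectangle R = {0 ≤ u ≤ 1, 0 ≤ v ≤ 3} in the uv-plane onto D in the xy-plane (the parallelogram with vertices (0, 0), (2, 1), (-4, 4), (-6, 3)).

Compute the Jacobian determinant of (x, y) with respect to (u, v):

    ∂(x,y)/∂(u,v) = | 2  -2 | = (2)(1) - (-2)(1) = 4.
                   | 1  1 |

Its absolute value is |J| = 4 (the area scaling factor).

Substituting x = 2u - 2v, y = u + v into the integrand,

    6x y → 12u^2 - 12v^2,

so the integral becomes

    ∬_R (12u^2 - 12v^2) · |J| du dv = ∫_0^1 ∫_0^3 (48u^2 - 48v^2) dv du.

Inner (v): 144u^2 - 432.
Outer (u): -384.

Therefore ∬_D (6x y) dx dy = -384.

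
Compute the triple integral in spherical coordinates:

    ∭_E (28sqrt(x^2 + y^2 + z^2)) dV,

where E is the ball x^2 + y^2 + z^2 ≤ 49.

In spherical coordinates, x = ρ sin(φ) cos(θ), y = ρ sin(φ) sin(θ), z = ρ cos(φ), and dV = ρ^2 sin(φ) dρ dφ dθ.

The integrand becomes 28ρ, so

    ∭_E (28sqrt(x^2 + y^2 + z^2)) dV = ∫_{0}^{2π} ∫_{0}^{π} ∫_{0}^{7} (28ρ) · ρ^2 sin(φ) dρ dφ dθ.

Inner (ρ): 16807sin(φ).
Middle (φ): 33614.
Outer (θ): 67228π.

Therefore the triple integral equals 67228π.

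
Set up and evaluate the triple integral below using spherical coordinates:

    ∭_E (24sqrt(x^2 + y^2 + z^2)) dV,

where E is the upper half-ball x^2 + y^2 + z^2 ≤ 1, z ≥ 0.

In spherical coordinates, x = ρ sin(φ) cos(θ), y = ρ sin(φ) sin(θ), z = ρ cos(φ), and dV = ρ^2 sin(φ) dρ dφ dθ.

The integrand becomes 24ρ, so

    ∭_E (24sqrt(x^2 + y^2 + z^2)) dV = ∫_{0}^{2π} ∫_{0}^{π/2} ∫_{0}^{1} (24ρ) · ρ^2 sin(φ) dρ dφ dθ.

Inner (ρ): 6sin(φ).
Middle (φ): 6.
Outer (θ): 12π.

Therefore the triple integral equals 12π.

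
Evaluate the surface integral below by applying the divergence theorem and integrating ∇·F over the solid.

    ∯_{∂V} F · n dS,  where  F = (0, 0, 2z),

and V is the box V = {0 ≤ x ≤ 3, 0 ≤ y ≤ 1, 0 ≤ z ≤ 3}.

By the divergence theorem,

    ∯_{∂V} F · n dS = ∭_V (∇ · F) dV.

Compute the divergence:
    ∇ · F = ∂F_x/∂x + ∂F_y/∂y + ∂F_z/∂z = 0 + 0 + 2 = 2.

V is a rectangular box, so dV = dx dy dz with 0 ≤ x ≤ 3, 0 ≤ y ≤ 1, 0 ≤ z ≤ 3.

Integrate (2) over V as an iterated integral:

    ∭_V (∇·F) dV = ∫_0^{3} ∫_0^{1} ∫_0^{3} (2) dz dy dx.

Inner (z from 0 to 3): 6.
Middle (y from 0 to 1): 6.
Outer (x from 0 to 3): 18.

Therefore ∯_{∂V} F · n dS = 18.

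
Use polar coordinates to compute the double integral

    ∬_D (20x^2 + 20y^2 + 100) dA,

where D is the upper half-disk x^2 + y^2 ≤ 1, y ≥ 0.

The region D is 0 ≤ r ≤ 1, 0 ≤ θ ≤ π in polar coordinates, where x = r cos(θ), y = r sin(θ), and dA = r dr dθ.

Under the substitution, the integrand becomes 20r^2 + 100, so

    ∬_D (20x^2 + 20y^2 + 100) dA = ∫_{0}^{π} ∫_{0}^{1} (20r^2 + 100) · r dr dθ.

Inner integral (in r): ∫_{0}^{1} (20r^2 + 100) · r dr = 55.

Outer integral (in θ): ∫_{0}^{π} (55) dθ = 55π.

Therefore ∬_D (20x^2 + 20y^2 + 100) dA = 55π.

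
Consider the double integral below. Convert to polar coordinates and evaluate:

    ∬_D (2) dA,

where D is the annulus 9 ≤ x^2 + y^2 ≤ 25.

The region D is 3 ≤ r ≤ 5, 0 ≤ θ ≤ 2π in polar coordinates, where x = r cos(θ), y = r sin(θ), and dA = r dr dθ.

Under the substitution, the integrand becomes 2, so

    ∬_D (2) dA = ∫_{0}^{2π} ∫_{3}^{5} (2) · r dr dθ.

Inner integral (in r): ∫_{3}^{5} (2) · r dr = 16.

Outer integral (in θ): ∫_{0}^{2π} (16) dθ = 32π.

Therefore ∬_D (2) dA = 32π.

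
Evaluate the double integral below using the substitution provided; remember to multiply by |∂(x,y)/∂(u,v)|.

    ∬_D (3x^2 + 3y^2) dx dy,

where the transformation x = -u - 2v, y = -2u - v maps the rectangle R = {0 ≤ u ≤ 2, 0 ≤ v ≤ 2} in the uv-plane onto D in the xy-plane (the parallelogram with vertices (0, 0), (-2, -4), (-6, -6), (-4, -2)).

Compute the Jacobian determinant of (x, y) with respect to (u, v):

    ∂(x,y)/∂(u,v) = | -1  -2 | = (-1)(-1) - (-2)(-2) = -3.
                   | -2  -1 |

Its absolute value is |J| = 3 (the area scaling factor).

Substituting x = -u - 2v, y = -2u - v into the integrand,

    3x^2 + 3y^2 → 15u^2 + 24u v + 15v^2,

so the integral becomes

    ∬_R (15u^2 + 24u v + 15v^2) · |J| du dv = ∫_0^2 ∫_0^2 (45u^2 + 72u v + 45v^2) dv du.

Inner (v): 90u^2 + 144u + 120.
Outer (u): 768.

Therefore ∬_D (3x^2 + 3y^2) dx dy = 768.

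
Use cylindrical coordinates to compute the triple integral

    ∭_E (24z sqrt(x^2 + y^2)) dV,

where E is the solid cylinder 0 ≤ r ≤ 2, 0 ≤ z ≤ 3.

In cylindrical coordinates, x = r cos(θ), y = r sin(θ), z = z, and dV = r dr dθ dz.

The integrand becomes 24r z, so

    ∭_E (24z sqrt(x^2 + y^2)) dV = ∫_{0}^{2π} ∫_{0}^{2} ∫_{0}^{3} (24r z) · r dz dr dθ.

Inner (z): 108r^2.
Middle (r from 0 to 2): 288.
Outer (θ): 576π.

Therefore the triple integral equals 576π.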